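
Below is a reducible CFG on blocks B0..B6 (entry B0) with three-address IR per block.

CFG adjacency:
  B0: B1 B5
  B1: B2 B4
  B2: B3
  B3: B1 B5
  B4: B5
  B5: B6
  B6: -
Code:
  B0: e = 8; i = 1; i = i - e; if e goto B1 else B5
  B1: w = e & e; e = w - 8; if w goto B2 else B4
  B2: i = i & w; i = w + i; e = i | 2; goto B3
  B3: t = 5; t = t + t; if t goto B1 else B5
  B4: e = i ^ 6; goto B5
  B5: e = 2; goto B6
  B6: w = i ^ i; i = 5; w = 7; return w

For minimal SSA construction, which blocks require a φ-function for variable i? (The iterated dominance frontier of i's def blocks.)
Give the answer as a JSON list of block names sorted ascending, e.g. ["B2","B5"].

Answer: ["B1", "B5"]

Analysis:
idom tree: B1←B0 B2←B1 B3←B2 B4←B1 B5←B0 B6←B5
Join-block Dom:
  B1: preds {B0,B3}: {B0} ∩ {B0,B1,B2,B3} = {B0}; idom=B0
  B5: preds {B0,B3,B4}: {B0} ∩ {B0,B1,B2,B3} ∩ {B0,B1,B4} = {B0}; idom=B0

DF walk-up:
  join B1 pred B0: · stop@B0
  join B1 pred B3: B3→B2→B1 stop@B0
  join B5 pred B0: · stop@B0
  join B5 pred B3: B3→B2→B1 stop@B0
  join B5 pred B4: B4→B1 stop@B0
  B0 → ∅
  B1 → {B1,B5}
  B2 → {B1,B5}
  B3 → {B1,B5}
  B4 → {B5}
  B5 → ∅
  B6 → ∅

φ for i: defs {B0,B2,B6}
  DF⁺ = {B1,B5}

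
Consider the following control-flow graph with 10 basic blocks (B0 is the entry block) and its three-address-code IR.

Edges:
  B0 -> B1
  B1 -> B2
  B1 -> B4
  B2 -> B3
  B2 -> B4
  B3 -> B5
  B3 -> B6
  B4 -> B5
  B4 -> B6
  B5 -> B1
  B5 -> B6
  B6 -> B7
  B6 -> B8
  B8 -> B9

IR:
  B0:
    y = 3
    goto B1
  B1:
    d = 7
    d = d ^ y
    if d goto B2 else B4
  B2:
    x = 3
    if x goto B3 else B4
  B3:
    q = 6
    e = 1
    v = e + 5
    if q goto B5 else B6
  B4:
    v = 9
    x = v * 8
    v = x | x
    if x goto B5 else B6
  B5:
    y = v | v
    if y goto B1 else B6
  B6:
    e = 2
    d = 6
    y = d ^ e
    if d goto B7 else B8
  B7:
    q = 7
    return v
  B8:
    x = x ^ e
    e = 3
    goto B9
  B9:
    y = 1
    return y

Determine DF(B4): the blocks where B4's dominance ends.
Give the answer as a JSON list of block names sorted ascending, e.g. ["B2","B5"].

Answer: ["B5", "B6"]

Derivation:
idom tree: B1←B0 B2←B1 B3←B2 B4←B1 B5←B1 B6←B1 B7←B6 B8←B6 B9←B8
Join-block Dom:
  B1: preds {B0,B5}: {B0} ∩ {B0,B1,B5} = {B0}; idom=B0
  B4: preds {B1,B2}: {B0,B1} ∩ {B0,B1,B2} = {B0,B1}; idom=B1
  B5: preds {B3,B4}: {B0,B1,B2,B3} ∩ {B0,B1,B4} = {B0,B1}; idom=B1
  B6: preds {B3,B4,B5}: {B0,B1,B2,B3} ∩ {B0,B1,B4} ∩ {B0,B1,B5} = {B0,B1}; idom=B1

DF derivation:
  join B1 pred B0: · stop@B0
  join B1 pred B5: B5→B1 stop@B0
  join B4 pred B1: · stop@B1
  join B4 pred B2: B2 stop@B1
  join B5 pred B3: B3→B2 stop@B1
  join B5 pred B4: B4 stop@B1
  join B6 pred B3: B3→B2 stop@B1
  join B6 pred B4: B4 stop@B1
  join B6 pred B5: B5 stop@B1
  B0 → ∅
  B1 → {B1}
  B2 → {B4,B5,B6}
  B3 → {B5,B6}
  B4 → {B5,B6}
  B5 → {B1,B6}
  B6 → ∅
  B7 → ∅
  B8 → ∅
  B9 → ∅

DF(B4) = ["B5", "B6"]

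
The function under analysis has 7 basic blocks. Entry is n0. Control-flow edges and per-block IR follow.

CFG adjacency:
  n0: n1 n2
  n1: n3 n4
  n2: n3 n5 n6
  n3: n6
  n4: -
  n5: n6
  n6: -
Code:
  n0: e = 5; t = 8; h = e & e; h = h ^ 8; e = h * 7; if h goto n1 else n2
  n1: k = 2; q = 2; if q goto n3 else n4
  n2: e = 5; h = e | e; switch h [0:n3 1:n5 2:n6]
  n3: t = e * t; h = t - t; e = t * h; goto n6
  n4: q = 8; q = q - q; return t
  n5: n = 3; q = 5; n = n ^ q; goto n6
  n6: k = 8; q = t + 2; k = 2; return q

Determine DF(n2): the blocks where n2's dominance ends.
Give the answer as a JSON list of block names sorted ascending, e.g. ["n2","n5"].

idom tree: n1←n0 n2←n0 n3←n0 n4←n1 n5←n2 n6←n0
Dom at joins:
  n3: preds {n1,n2}: {n0,n1} ∩ {n0,n2} = {n0}; idom=n0
  n6: preds {n2,n3,n5}: {n0,n2} ∩ {n0,n3} ∩ {n0,n2,n5} = {n0}; idom=n0

DF walk-up:
  n3←n1: walk n1 to n0
  n3←n2: walk n2 to n0
  n6←n2: walk n2 to n0
  n6←n3: walk n3 to n0
  n6←n5: walk n5→n2 to n0
  n0 → ∅
  n1 → {n3}
  n2 → {n3,n6}
  n3 → {n6}
  n4 → ∅
  n5 → {n6}
  n6 → ∅

DF(n2) = ["n3", "n6"]

Answer: ["n3", "n6"]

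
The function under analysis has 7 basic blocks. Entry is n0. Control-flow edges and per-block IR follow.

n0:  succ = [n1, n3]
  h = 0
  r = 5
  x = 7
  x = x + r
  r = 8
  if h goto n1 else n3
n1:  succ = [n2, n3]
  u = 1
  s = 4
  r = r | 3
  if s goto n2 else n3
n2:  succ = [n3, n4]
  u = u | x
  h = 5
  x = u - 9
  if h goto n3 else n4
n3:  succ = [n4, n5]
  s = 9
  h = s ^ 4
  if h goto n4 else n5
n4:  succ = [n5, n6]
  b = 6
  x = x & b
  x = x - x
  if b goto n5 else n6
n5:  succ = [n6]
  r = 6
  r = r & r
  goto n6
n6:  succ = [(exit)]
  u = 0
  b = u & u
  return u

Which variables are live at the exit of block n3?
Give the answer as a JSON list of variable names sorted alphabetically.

Answer: ["x"]

Analysis:
Block summaries:
  n0: {h,r,x} / ∅
  n1: {r,s,u} / {r}
  n2: {h,u,x} / {u,x}
  n3: {h,s} / ∅
  n4: {b,x} / {x}
  n5: {r} / ∅
  n6: {b,u} / ∅

Backward fixpoint:
  live n0: ∅→{r,x}
  live n1: {r,x}→{u,x}
  live n2: {u,x}→{x}
  live n3: {x}→{x}
  live n4: {x}→∅
  live n5: ∅→∅
  live n6: ∅→∅

live-out(n3) = ["x"]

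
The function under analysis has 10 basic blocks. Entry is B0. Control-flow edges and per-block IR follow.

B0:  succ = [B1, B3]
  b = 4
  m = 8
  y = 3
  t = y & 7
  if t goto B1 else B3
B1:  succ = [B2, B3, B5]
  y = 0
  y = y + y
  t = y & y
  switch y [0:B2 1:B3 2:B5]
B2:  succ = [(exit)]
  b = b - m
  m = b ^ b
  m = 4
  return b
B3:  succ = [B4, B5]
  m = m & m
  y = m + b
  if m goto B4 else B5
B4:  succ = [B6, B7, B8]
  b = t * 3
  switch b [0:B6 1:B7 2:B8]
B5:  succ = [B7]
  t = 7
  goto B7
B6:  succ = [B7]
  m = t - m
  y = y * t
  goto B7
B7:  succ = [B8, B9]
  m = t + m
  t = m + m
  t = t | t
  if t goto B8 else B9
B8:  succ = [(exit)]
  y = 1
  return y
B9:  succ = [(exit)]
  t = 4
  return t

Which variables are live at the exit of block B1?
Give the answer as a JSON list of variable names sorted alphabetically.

Answer: ["b", "m", "t"]

Working:
Block summaries:
  B0: def={b,m,t,y} ue=∅
  B1: def={t,y} ue=∅
  B2: def={b,m} ue={b,m}
  B3: def={m,y} ue={b,m}
  B4: def={b} ue={t}
  B5: def={t} ue=∅
  B6: def={m,y} ue={m,t,y}
  B7: def={m,t} ue={m,t}
  B8: def={y} ue=∅
  B9: def={t} ue=∅

Backward fixpoint:
  B0 li=∅ lo={b,m,t}
  B1 li={b,m} lo={b,m,t}
  B2 li={b,m} lo=∅
  B3 li={b,m,t} lo={m,t,y}
  B4 li={m,t,y} lo={m,t,y}
  B5 li={m} lo={m,t}
  B6 li={m,t,y} lo={m,t}
  B7 li={m,t} lo=∅
  B8 li=∅ lo=∅
  B9 li=∅ lo=∅

live-out(B1) = ["b", "m", "t"]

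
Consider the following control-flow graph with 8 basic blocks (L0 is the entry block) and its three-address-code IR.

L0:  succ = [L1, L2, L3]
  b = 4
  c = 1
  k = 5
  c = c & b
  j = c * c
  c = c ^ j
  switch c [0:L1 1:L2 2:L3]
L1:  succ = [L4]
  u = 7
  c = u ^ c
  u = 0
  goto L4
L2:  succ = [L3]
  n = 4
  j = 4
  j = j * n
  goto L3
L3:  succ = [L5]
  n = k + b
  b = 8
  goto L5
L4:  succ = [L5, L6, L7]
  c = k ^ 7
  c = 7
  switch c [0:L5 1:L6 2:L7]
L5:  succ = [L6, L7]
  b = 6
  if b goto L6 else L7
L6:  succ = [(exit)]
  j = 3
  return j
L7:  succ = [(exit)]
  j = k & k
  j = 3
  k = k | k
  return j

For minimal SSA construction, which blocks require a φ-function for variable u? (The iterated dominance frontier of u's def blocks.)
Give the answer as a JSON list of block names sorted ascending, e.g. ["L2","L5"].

Answer: ["L5", "L6", "L7"]

Derivation:
idom tree: L1←L0 L2←L0 L3←L0 L4←L1 L5←L0 L6←L0 L7←L0
Dom∩ at merges:
  L3: preds {L0,L2}: {L0} ∩ {L0,L2} = {L0}; idom=L0
  L5: preds {L3,L4}: {L0,L3} ∩ {L0,L1,L4} = {L0}; idom=L0
  L6: preds {L4,L5}: {L0,L1,L4} ∩ {L0,L5} = {L0}; idom=L0
  L7: preds {L4,L5}: {L0,L1,L4} ∩ {L0,L5} = {L0}; idom=L0

Frontier:
  join L3 pred L0: · stop@L0
  join L3 pred L2: L2 stop@L0
  join L5 pred L3: L3 stop@L0
  join L5 pred L4: L4→L1 stop@L0
  join L6 pred L4: L4→L1 stop@L0
  join L6 pred L5: L5 stop@L0
  join L7 pred L4: L4→L1 stop@L0
  join L7 pred L5: L5 stop@L0
  L0 → ∅
  L1 → {L5,L6,L7}
  L2 → {L3}
  L3 → {L5}
  L4 → {L5,L6,L7}
  L5 → {L6,L7}
  L6 → ∅
  L7 → ∅

φ for u: defs {L1}
  DF⁺ = {L5,L6,L7}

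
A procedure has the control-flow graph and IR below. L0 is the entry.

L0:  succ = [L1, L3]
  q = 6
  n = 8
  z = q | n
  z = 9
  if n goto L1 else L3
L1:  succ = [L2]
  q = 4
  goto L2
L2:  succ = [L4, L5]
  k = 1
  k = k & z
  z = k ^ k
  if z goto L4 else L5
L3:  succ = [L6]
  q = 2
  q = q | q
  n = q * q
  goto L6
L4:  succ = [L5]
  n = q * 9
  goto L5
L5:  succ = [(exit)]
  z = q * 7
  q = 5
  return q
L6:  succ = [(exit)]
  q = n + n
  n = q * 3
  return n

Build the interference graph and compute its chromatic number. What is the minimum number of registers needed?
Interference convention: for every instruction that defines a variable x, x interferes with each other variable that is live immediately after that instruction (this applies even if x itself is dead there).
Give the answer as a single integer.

def/use:
  L0 def {n,q,z} use ∅
  L1 def {q} use ∅
  L2 def {k,z} use {z}
  L3 def {n,q} use ∅
  L4 def {n} use {q}
  L5 def {q,z} use {q}
  L6 def {n,q} use {n}

Live sets:
  L0 li=∅ lo={z}
  L1 li={z} lo={q,z}
  L2 li={q,z} lo={q}
  L3 li=∅ lo={n}
  L4 li={q} lo={q}
  L5 li={q} lo=∅
  L6 li={n} lo=∅

Interference:
  k — {q,z}
  n — {q,z}
  q — {k,n,z}
  z — {k,n,q}

Colouring:
  clique {k,q,z} ⇒ need ≥ 3
  3-colouring: c0={q}  c1={z}  c2={k,n}
  χ = 3

Answer: 3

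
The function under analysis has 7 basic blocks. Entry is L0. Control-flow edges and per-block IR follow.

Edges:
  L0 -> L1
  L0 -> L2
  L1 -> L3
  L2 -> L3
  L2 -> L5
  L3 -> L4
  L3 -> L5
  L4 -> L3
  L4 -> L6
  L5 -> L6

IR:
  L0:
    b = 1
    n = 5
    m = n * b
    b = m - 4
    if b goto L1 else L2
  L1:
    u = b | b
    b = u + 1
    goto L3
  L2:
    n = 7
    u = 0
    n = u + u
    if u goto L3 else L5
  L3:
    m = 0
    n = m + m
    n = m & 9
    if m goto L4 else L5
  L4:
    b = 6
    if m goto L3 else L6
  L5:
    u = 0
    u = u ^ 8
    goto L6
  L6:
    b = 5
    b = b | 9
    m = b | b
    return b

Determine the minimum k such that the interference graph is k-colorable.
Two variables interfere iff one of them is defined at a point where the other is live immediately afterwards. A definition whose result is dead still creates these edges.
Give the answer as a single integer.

Answer: 3

Derivation:
Block summaries:
  L0: {b,m,n} / ∅
  L1: {b,u} / {b}
  L2: {n,u} / ∅
  L3: {m,n} / ∅
  L4: {b} / {m}
  L5: {u} / ∅
  L6: {b,m} / ∅

Liveness:
  L0 li=∅ lo={b}
  L1 li={b} lo=∅
  L2 li=∅ lo=∅
  L3 li=∅ lo={m}
  L4 li={m} lo=∅
  L5 li=∅ lo=∅
  L6 li=∅ lo=∅

Interfere edges:
  b↔{m,n}
  m↔{b,n}
  n↔{b,m,u}
  u↔{n}

Chromatic number:
  clique {b,m,n} ⇒ need ≥ 3
  3-colouring: r0={n}  r1={b,u}  r2={m}
  χ = 3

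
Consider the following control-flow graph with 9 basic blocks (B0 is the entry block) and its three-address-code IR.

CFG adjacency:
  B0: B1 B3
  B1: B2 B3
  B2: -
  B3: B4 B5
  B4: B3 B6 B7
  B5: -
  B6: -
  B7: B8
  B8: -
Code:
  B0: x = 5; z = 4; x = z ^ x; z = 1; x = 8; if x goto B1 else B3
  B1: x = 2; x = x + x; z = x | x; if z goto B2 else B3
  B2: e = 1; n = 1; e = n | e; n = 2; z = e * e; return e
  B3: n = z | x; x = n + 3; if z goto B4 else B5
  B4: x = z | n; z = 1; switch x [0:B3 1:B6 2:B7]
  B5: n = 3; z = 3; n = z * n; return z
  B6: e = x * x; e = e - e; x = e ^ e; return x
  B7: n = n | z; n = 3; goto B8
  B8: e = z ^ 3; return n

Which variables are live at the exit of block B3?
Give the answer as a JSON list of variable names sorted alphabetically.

Answer: ["n", "z"]

Derivation:
Block summaries:
  B0: {x,z} / ∅
  B1: {x,z} / ∅
  B2: {e,n,z} / ∅
  B3: {n,x} / {x,z}
  B4: {x,z} / {n,z}
  B5: {n,z} / ∅
  B6: {e,x} / {x}
  B7: {n} / {n,z}
  B8: {e} / {n,z}

Liveness:
  B0 li=∅ lo={x,z}
  B1 li=∅ lo={x,z}
  B2 li=∅ lo=∅
  B3 li={x,z} lo={n,z}
  B4 li={n,z} lo={n,x,z}
  B5 li=∅ lo=∅
  B6 li={x} lo=∅
  B7 li={n,z} lo={n,z}
  B8 li={n,z} lo=∅

live-out(B3) = ["n", "z"]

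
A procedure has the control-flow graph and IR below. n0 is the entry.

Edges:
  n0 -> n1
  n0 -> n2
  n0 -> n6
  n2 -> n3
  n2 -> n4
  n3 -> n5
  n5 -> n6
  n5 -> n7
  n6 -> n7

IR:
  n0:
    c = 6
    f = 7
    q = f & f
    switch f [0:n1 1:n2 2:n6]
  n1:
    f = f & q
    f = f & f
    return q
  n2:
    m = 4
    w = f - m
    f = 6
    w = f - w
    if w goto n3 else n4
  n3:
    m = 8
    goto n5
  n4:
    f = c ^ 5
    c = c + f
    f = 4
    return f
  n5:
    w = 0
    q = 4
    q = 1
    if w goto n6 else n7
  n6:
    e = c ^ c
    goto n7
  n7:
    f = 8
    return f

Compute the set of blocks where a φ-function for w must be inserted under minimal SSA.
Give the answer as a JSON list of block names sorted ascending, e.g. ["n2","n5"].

Answer: ["n6", "n7"]

Derivation:
idom tree: n1←n0 n2←n0 n3←n2 n4←n2 n5←n3 n6←n0 n7←n0
Dom at joins:
  n6: preds {n0,n5}: {n0} ∩ {n0,n2,n3,n5} = {n0}; idom=n0
  n7: preds {n5,n6}: {n0,n2,n3,n5} ∩ {n0,n6} = {n0}; idom=n0

DF walk-up:
  join n6 pred n0: · stop@n0
  join n6 pred n5: n5→n3→n2 stop@n0
  join n7 pred n5: n5→n3→n2 stop@n0
  join n7 pred n6: n6 stop@n0
  n0: DF=∅
  n1: DF=∅
  n2: DF={n6,n7}
  n3: DF={n6,n7}
  n4: DF=∅
  n5: DF={n6,n7}
  n6: DF={n7}
  n7: DF=∅

φ for w: defs {n2,n5}
  DF⁺ = {n6,n7}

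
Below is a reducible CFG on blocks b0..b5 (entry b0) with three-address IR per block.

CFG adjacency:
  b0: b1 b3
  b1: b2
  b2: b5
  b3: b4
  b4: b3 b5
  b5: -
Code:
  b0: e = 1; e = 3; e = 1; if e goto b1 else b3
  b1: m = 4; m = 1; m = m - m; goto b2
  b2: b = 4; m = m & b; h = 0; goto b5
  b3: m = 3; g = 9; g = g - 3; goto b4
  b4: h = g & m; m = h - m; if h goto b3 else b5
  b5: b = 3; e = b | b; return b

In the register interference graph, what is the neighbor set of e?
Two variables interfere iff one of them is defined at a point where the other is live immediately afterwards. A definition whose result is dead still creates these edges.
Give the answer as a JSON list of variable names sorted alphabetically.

def/use:
  b0: def={e} ue=∅
  b1: def={m} ue=∅
  b2: def={b,h,m} ue={m}
  b3: def={g,m} ue=∅
  b4: def={h,m} ue={g,m}
  b5: def={b,e} ue=∅

Liveness:
  b0: in=∅ out=∅
  b1: in=∅ out={m}
  b2: in={m} out=∅
  b3: in=∅ out={g,m}
  b4: in={g,m} out=∅
  b5: in=∅ out=∅

Conflict graph:
  b — {e,m}
  e — {b}
  g — {m}
  h — {m}
  m — {b,g,h}

N(e) = ["b"]

Answer: ["b"]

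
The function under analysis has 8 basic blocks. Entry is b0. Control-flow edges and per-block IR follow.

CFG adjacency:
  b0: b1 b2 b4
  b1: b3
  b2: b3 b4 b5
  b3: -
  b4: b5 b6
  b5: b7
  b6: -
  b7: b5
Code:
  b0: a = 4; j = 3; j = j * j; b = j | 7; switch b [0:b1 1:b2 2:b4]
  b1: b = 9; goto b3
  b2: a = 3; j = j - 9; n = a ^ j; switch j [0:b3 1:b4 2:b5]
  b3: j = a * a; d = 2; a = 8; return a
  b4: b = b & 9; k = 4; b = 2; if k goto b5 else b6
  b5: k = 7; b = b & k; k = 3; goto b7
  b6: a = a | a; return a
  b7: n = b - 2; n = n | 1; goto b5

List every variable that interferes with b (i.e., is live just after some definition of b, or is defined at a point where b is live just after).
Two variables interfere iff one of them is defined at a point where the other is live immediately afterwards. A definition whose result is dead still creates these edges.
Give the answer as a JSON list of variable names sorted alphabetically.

Per-block:
  b0: {a,b,j} / ∅
  b1: {b} / ∅
  b2: {a,j,n} / {j}
  b3: {a,d,j} / {a}
  b4: {b,k} / {b}
  b5: {b,k} / {b}
  b6: {a} / {a}
  b7: {n} / {b}

Liveness:
  live b0: ∅→{a,b,j}
  live b1: {a}→{a}
  live b2: {b,j}→{a,b}
  live b3: {a}→∅
  live b4: {a,b}→{a,b}
  live b5: {b}→{b}
  live b6: {a}→∅
  live b7: {b}→{b}

Interfere edges:
  a↔{b,j,k,n}
  b↔{a,j,k,n}
  d↔∅
  j↔{a,b,n}
  k↔{a,b}
  n↔{a,b,j}

N(b) = ["a", "j", "k", "n"]

Answer: ["a", "j", "k", "n"]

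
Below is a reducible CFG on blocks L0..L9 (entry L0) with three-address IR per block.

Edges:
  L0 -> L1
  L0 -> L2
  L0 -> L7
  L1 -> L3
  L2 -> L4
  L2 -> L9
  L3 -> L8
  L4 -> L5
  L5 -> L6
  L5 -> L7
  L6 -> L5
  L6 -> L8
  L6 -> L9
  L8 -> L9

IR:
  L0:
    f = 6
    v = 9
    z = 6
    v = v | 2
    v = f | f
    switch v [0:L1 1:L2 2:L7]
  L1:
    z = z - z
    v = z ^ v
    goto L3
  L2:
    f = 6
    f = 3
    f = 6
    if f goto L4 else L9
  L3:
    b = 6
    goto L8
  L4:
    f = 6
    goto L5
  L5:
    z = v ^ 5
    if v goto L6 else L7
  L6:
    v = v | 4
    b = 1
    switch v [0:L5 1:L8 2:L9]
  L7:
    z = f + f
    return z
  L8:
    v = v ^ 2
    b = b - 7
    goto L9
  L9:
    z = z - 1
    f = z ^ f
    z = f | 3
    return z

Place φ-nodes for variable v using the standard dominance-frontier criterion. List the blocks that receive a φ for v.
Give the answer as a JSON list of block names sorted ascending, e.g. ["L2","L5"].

idom tree: L1←L0 L2←L0 L3←L1 L4←L2 L5←L4 L6←L5 L7←L0 L8←L0 L9←L0
Dom∩ at merges:
  L5: preds {L4,L6}: {L0,L2,L4} ∩ {L0,L2,L4,L5,L6} = {L0,L2,L4}; idom=L4
  L7: preds {L0,L5}: {L0} ∩ {L0,L2,L4,L5} = {L0}; idom=L0
  L8: preds {L3,L6}: {L0,L1,L3} ∩ {L0,L2,L4,L5,L6} = {L0}; idom=L0
  L9: preds {L2,L6,L8}: {L0,L2} ∩ {L0,L2,L4,L5,L6} ∩ {L0,L8} = {L0}; idom=L0

DF walk-up:
  L5←L4: walk · to L4
  L5←L6: walk L6→L5 to L4
  L7←L0: walk · to L0
  L7←L5: walk L5→L4→L2 to L0
  L8←L3: walk L3→L1 to L0
  L8←L6: walk L6→L5→L4→L2 to L0
  L9←L2: walk L2 to L0
  L9←L6: walk L6→L5→L4→L2 to L0
  L9←L8: walk L8 to L0
  L0: DF=∅
  L1: DF={L8}
  L2: DF={L7,L8,L9}
  L3: DF={L8}
  L4: DF={L7,L8,L9}
  L5: DF={L5,L7,L8,L9}
  L6: DF={L5,L8,L9}
  L7: DF=∅
  L8: DF={L9}
  L9: DF=∅

φ for v: defs {L0,L1,L6,L8}
  DF⁺ = {L5,L7,L8,L9}

Answer: ["L5", "L7", "L8", "L9"]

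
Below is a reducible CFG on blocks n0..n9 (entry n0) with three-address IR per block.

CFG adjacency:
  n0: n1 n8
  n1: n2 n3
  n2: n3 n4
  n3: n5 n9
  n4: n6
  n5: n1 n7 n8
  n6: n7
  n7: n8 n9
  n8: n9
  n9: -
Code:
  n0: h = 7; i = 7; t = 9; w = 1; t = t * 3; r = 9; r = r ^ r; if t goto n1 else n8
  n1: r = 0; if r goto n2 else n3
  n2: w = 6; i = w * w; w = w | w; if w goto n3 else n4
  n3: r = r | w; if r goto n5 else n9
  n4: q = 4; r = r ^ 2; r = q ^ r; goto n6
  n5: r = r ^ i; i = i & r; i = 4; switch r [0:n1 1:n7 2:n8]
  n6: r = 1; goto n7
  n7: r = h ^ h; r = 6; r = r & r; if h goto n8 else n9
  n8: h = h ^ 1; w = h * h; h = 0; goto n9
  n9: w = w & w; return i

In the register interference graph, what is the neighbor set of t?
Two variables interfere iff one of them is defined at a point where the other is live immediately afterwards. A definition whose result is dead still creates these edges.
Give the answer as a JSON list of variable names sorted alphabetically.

Per-block:
  n0: def={h,i,r,t,w} ue=∅
  n1: def={r} ue=∅
  n2: def={i,w} ue=∅
  n3: def={r} ue={r,w}
  n4: def={q,r} ue={r}
  n5: def={i,r} ue={i,r}
  n6: def={r} ue=∅
  n7: def={r} ue={h}
  n8: def={h,w} ue={h}
  n9: def={w} ue={i,w}

Live sets:
  n0 li=∅ lo={h,i,w}
  n1 li={h,i,w} lo={h,i,r,w}
  n2 li={h,r} lo={h,i,r,w}
  n3 li={h,i,r,w} lo={h,i,r,w}
  n4 li={h,i,r,w} lo={h,i,w}
  n5 li={h,i,r,w} lo={h,i,w}
  n6 li={h,i,w} lo={h,i,w}
  n7 li={h,i,w} lo={h,i,w}
  n8 li={h,i} lo={i,w}
  n9 li={i,w} lo=∅

Conflict graph:
  h: {i,q,r,t,w}
  i: {h,q,r,t,w}
  q: {h,i,r,w}
  r: {h,i,q,t,w}
  t: {h,i,r,w}
  w: {h,i,q,r,t}

N(t) = ["h", "i", "r", "w"]

Answer: ["h", "i", "r", "w"]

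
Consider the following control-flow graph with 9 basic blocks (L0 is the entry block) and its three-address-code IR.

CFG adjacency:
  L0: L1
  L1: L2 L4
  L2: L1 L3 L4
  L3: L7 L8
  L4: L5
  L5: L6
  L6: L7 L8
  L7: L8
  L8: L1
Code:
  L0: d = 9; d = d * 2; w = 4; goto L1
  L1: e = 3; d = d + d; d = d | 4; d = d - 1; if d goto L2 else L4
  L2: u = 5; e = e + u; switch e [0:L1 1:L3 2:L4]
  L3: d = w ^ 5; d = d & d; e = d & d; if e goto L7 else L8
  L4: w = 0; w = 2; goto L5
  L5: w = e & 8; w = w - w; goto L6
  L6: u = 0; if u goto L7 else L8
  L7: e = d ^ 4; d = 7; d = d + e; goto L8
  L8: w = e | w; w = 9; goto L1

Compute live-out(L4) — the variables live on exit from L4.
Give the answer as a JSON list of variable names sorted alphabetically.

Answer: ["d", "e"]

Derivation:
Block summaries:
  L0: {d,w} / ∅
  L1: {d,e} / {d}
  L2: {e,u} / {e}
  L3: {d,e} / {w}
  L4: {w} / ∅
  L5: {w} / {e}
  L6: {u} / ∅
  L7: {d,e} / {d}
  L8: {w} / {e,w}

Liveness:
  live L0: ∅→{d,w}
  live L1: {d,w}→{d,e,w}
  live L2: {d,e,w}→{d,e,w}
  live L3: {w}→{d,e,w}
  live L4: {d,e}→{d,e}
  live L5: {d,e}→{d,e,w}
  live L6: {d,e,w}→{d,e,w}
  live L7: {d,w}→{d,e,w}
  live L8: {d,e,w}→{d,w}

live-out(L4) = ["d", "e"]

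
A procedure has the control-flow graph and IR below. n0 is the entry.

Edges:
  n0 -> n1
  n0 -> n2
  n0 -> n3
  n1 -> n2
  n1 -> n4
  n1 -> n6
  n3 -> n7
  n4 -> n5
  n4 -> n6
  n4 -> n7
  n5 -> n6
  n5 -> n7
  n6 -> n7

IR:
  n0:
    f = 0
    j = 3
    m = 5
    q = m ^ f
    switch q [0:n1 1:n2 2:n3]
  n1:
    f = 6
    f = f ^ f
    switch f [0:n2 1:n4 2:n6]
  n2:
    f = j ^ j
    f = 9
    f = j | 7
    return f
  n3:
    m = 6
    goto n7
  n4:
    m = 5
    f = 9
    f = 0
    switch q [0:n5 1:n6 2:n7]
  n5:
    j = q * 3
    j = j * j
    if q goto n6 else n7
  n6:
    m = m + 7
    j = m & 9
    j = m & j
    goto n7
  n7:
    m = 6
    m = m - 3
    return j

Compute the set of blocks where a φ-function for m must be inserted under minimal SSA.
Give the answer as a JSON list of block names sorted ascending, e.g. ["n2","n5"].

Answer: ["n6", "n7"]

Working:
idom tree: n1←n0 n2←n0 n3←n0 n4←n1 n5←n4 n6←n1 n7←n0
Dom∩ at merges:
  n2: preds {n0,n1}: {n0} ∩ {n0,n1} = {n0}; idom=n0
  n6: preds {n1,n4,n5}: {n0,n1} ∩ {n0,n1,n4} ∩ {n0,n1,n4,n5} = {n0,n1}; idom=n1
  n7: preds {n3,n4,n5,n6}: {n0,n3} ∩ {n0,n1,n4} ∩ {n0,n1,n4,n5} ∩ {n0,n1,n6} = {n0}; idom=n0

DF derivation:
  n2←n0: walk · to n0
  n2←n1: walk n1 to n0
  n6←n1: walk · to n1
  n6←n4: walk n4 to n1
  n6←n5: walk n5→n4 to n1
  n7←n3: walk n3 to n0
  n7←n4: walk n4→n1 to n0
  n7←n5: walk n5→n4→n1 to n0
  n7←n6: walk n6→n1 to n0
  n0: DF=∅
  n1: DF={n2,n7}
  n2: DF=∅
  n3: DF={n7}
  n4: DF={n6,n7}
  n5: DF={n6,n7}
  n6: DF={n7}
  n7: DF=∅

φ for m: defs {n0,n3,n4,n6,n7}
  DF⁺ = {n6,n7}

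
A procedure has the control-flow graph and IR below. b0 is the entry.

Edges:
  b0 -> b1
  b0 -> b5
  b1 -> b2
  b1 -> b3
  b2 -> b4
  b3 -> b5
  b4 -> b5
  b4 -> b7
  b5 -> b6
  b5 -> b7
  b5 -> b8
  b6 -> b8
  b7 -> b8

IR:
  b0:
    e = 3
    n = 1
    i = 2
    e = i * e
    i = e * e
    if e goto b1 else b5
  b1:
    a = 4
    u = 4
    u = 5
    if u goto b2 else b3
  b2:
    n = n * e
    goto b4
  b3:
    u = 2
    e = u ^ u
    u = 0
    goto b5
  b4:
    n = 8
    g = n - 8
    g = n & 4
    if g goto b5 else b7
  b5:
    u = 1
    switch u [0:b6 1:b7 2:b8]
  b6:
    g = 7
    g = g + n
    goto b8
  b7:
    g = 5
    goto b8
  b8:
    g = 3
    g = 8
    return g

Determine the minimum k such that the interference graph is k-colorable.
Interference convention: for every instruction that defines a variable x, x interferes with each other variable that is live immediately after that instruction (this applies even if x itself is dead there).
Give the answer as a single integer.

Block summaries:
  b0: def={e,i,n} ue=∅
  b1: def={a,u} ue=∅
  b2: def={n} ue={e,n}
  b3: def={e,u} ue=∅
  b4: def={g,n} ue=∅
  b5: def={u} ue=∅
  b6: def={g} ue={n}
  b7: def={g} ue=∅
  b8: def={g} ue=∅

Liveness:
  b0: in=∅ out={e,n}
  b1: in={e,n} out={e,n}
  b2: in={e,n} out=∅
  b3: in={n} out={n}
  b4: in=∅ out={n}
  b5: in={n} out={n}
  b6: in={n} out=∅
  b7: in=∅ out=∅
  b8: in=∅ out=∅

Interfere edges:
  a↔{e,n}
  e↔{a,i,n,u}
  g↔{n}
  i↔{e,n}
  n↔{a,e,g,i,u}
  u↔{e,n}

Registers:
  clique {a,e,n} ⇒ need ≥ 3
  3-colouring: r0={n}  r1={e,g}  r2={a,i,u}
  χ = 3

Answer: 3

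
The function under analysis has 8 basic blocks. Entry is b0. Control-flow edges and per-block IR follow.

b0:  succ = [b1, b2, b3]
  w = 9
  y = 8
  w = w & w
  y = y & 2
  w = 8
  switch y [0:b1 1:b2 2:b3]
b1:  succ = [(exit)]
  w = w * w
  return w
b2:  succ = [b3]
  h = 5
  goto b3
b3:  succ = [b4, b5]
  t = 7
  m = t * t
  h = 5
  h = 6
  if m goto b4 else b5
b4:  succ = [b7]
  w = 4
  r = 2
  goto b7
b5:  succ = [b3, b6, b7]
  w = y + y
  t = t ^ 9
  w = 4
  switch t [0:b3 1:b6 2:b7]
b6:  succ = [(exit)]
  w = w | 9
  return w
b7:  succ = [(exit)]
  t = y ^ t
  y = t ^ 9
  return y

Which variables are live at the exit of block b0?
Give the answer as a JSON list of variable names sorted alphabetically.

def/use:
  b0 def {w,y} use ∅
  b1 def {w} use {w}
  b2 def {h} use ∅
  b3 def {h,m,t} use ∅
  b4 def {r,w} use ∅
  b5 def {t,w} use {t,y}
  b6 def {w} use {w}
  b7 def {t,y} use {t,y}

Live sets:
  live b0: ∅→{w,y}
  live b1: {w}→∅
  live b2: {y}→{y}
  live b3: {y}→{t,y}
  live b4: {t,y}→{t,y}
  live b5: {t,y}→{t,w,y}
  live b6: {w}→∅
  live b7: {t,y}→∅

live-out(b0) = ["w", "y"]

Answer: ["w", "y"]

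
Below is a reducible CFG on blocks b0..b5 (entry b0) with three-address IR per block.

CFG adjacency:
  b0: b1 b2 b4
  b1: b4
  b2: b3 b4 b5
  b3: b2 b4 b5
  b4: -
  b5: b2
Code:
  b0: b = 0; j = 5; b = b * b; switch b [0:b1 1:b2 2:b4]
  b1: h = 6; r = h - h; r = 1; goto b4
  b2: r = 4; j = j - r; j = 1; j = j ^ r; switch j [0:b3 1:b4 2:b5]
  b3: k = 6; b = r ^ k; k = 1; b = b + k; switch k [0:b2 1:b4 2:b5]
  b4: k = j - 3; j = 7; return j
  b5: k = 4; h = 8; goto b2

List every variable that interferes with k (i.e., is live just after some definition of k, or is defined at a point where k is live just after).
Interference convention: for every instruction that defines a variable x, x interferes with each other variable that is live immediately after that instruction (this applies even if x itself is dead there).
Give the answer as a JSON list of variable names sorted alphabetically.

Block summaries:
  b0: def={b,j} ue=∅
  b1: def={h,r} ue=∅
  b2: def={j,r} ue={j}
  b3: def={b,k} ue={r}
  b4: def={j,k} ue={j}
  b5: def={h,k} ue=∅

Live sets:
  b0: in=∅ out={j}
  b1: in={j} out={j}
  b2: in={j} out={j,r}
  b3: in={j,r} out={j}
  b4: in={j} out=∅
  b5: in={j} out={j}

Interference:
  b: {j,k}
  h: {j}
  j: {b,h,k,r}
  k: {b,j,r}
  r: {j,k}

N(k) = ["b", "j", "r"]

Answer: ["b", "j", "r"]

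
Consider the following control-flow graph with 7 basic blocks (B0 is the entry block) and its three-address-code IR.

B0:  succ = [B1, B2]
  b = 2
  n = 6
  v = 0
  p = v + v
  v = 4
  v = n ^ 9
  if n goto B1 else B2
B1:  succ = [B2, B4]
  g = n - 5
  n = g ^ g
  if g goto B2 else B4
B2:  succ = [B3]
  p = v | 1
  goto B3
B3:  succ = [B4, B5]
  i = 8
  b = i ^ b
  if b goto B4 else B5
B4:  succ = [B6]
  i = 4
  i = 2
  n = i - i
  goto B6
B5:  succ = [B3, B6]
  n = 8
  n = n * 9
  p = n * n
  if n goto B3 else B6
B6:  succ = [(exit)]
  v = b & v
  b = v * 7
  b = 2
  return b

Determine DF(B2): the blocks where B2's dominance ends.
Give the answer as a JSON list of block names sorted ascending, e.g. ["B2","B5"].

idom tree: B1←B0 B2←B0 B3←B2 B4←B0 B5←B3 B6←B0
Join-block Dom:
  B2: preds {B0,B1}: {B0} ∩ {B0,B1} = {B0}; idom=B0
  B3: preds {B2,B5}: {B0,B2} ∩ {B0,B2,B3,B5} = {B0,B2}; idom=B2
  B4: preds {B1,B3}: {B0,B1} ∩ {B0,B2,B3} = {B0}; idom=B0
  B6: preds {B4,B5}: {B0,B4} ∩ {B0,B2,B3,B5} = {B0}; idom=B0

DF derivation:
  join B2 pred B0: · stop@B0
  join B2 pred B1: B1 stop@B0
  join B3 pred B2: · stop@B2
  join B3 pred B5: B5→B3 stop@B2
  join B4 pred B1: B1 stop@B0
  join B4 pred B3: B3→B2 stop@B0
  join B6 pred B4: B4 stop@B0
  join B6 pred B5: B5→B3→B2 stop@B0
  B0 → ∅
  B1 → {B2,B4}
  B2 → {B4,B6}
  B3 → {B3,B4,B6}
  B4 → {B6}
  B5 → {B3,B6}
  B6 → ∅

DF(B2) = ["B4", "B6"]

Answer: ["B4", "B6"]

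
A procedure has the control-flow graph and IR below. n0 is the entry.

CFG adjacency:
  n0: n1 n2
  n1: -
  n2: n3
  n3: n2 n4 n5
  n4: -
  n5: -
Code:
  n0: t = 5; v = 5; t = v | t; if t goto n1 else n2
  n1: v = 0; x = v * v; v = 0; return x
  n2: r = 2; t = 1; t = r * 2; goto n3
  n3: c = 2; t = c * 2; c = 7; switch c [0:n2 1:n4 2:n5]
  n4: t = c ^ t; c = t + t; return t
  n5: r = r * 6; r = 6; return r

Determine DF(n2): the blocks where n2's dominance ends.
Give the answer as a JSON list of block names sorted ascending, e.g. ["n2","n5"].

idom tree: n1←n0 n2←n0 n3←n2 n4←n3 n5←n3
Dom∩ at merges:
  n2: preds {n0,n3}: {n0} ∩ {n0,n2,n3} = {n0}; idom=n0

Frontier:
  n2←n0: walk · to n0
  n2←n3: walk n3→n2 to n0
  DF(n0)=∅
  DF(n1)=∅
  DF(n2)={n2}
  DF(n3)={n2}
  DF(n4)=∅
  DF(n5)=∅

DF(n2) = ["n2"]

Answer: ["n2"]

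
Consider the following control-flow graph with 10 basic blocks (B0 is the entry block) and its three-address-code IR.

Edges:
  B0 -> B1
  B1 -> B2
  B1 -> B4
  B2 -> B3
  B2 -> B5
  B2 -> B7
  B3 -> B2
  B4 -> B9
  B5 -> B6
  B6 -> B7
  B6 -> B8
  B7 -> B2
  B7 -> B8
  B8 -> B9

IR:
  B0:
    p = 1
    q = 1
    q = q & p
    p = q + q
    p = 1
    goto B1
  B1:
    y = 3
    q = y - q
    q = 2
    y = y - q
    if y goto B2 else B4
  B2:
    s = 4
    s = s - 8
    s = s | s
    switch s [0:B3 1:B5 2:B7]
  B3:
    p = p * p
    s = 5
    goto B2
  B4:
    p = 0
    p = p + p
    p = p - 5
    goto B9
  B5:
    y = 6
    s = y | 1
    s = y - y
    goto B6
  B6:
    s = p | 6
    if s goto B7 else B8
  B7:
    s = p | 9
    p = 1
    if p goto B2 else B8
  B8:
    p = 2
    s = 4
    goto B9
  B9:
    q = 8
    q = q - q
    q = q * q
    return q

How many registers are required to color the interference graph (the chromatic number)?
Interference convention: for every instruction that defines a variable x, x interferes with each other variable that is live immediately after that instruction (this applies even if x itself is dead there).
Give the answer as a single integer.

def/use:
  B0: {p,q} / ∅
  B1: {q,y} / {q}
  B2: {s} / ∅
  B3: {p,s} / {p}
  B4: {p} / ∅
  B5: {s,y} / ∅
  B6: {s} / {p}
  B7: {p,s} / {p}
  B8: {p,s} / ∅
  B9: {q} / ∅

Backward fixpoint:
  B0 li=∅ lo={p,q}
  B1 li={p,q} lo={p}
  B2 li={p} lo={p}
  B3 li={p} lo={p}
  B4 li=∅ lo=∅
  B5 li={p} lo={p}
  B6 li={p} lo={p}
  B7 li={p} lo={p}
  B8 li=∅ lo=∅
  B9 li=∅ lo=∅

Interference:
  p↔{q,s,y}
  q↔{p,y}
  s↔{p,y}
  y↔{p,q,s}

Colouring:
  lower bound: {p,q,y} mutually conflict ⇒ χ ≥ 3
  3-colouring: R0={p}  R1={y}  R2={q,s}
  χ = 3

Answer: 3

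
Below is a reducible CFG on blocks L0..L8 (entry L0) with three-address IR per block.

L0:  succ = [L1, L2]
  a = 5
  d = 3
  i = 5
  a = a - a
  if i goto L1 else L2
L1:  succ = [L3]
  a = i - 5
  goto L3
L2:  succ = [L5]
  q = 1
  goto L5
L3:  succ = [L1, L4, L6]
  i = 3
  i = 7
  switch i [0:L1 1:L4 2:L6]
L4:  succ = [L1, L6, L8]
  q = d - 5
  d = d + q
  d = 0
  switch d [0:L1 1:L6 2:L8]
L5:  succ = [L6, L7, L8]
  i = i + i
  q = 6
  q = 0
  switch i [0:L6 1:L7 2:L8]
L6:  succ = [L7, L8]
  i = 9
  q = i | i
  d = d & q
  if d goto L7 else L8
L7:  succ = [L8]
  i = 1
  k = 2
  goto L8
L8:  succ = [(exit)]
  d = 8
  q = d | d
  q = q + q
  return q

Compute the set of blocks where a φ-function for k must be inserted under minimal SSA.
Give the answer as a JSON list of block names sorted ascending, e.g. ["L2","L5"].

Answer: ["L8"]

Analysis:
idom tree: L1←L0 L2←L0 L3←L1 L4←L3 L5←L2 L6←L0 L7←L0 L8←L0
Join-block Dom:
  L1: preds {L0,L3,L4}: {L0} ∩ {L0,L1,L3} ∩ {L0,L1,L3,L4} = {L0}; idom=L0
  L6: preds {L3,L4,L5}: {L0,L1,L3} ∩ {L0,L1,L3,L4} ∩ {L0,L2,L5} = {L0}; idom=L0
  L7: preds {L5,L6}: {L0,L2,L5} ∩ {L0,L6} = {L0}; idom=L0
  L8: preds {L4,L5,L6,L7}: {L0,L1,L3,L4} ∩ {L0,L2,L5} ∩ {L0,L6} ∩ {L0,L7} = {L0}; idom=L0

DF walk-up:
  L1←L0: walk · to L0
  L1←L3: walk L3→L1 to L0
  L1←L4: walk L4→L3→L1 to L0
  L6←L3: walk L3→L1 to L0
  L6←L4: walk L4→L3→L1 to L0
  L6←L5: walk L5→L2 to L0
  L7←L5: walk L5→L2 to L0
  L7←L6: walk L6 to L0
  L8←L4: walk L4→L3→L1 to L0
  L8←L5: walk L5→L2 to L0
  L8←L6: walk L6 to L0
  L8←L7: walk L7 to L0
  DF(L0)=∅
  DF(L1)={L1,L6,L8}
  DF(L2)={L6,L7,L8}
  DF(L3)={L1,L6,L8}
  DF(L4)={L1,L6,L8}
  DF(L5)={L6,L7,L8}
  DF(L6)={L7,L8}
  DF(L7)={L8}
  DF(L8)=∅

φ for k: defs {L7}
  DF⁺ = {L8}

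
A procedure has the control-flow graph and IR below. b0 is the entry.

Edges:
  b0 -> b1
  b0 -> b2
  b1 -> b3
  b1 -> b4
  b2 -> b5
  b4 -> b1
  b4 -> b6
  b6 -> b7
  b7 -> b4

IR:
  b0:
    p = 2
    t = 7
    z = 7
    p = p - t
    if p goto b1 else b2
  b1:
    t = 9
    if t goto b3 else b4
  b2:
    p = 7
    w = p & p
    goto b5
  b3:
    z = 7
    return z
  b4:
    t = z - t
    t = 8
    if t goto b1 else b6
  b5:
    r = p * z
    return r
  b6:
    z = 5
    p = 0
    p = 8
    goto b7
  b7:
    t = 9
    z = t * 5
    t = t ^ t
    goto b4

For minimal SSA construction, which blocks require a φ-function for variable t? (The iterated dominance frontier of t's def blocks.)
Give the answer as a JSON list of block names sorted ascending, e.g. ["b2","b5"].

Answer: ["b1", "b4"]

Analysis:
idom tree: b1←b0 b2←b0 b3←b1 b4←b1 b5←b2 b6←b4 b7←b6
Dom∩ at merges:
  b1: preds {b0,b4}: {b0} ∩ {b0,b1,b4} = {b0}; idom=b0
  b4: preds {b1,b7}: {b0,b1} ∩ {b0,b1,b4,b6,b7} = {b0,b1}; idom=b1

DF walk-up:
  b1←b0: walk · to b0
  b1←b4: walk b4→b1 to b0
  b4←b1: walk · to b1
  b4←b7: walk b7→b6→b4 to b1
  b0: DF=∅
  b1: DF={b1}
  b2: DF=∅
  b3: DF=∅
  b4: DF={b1,b4}
  b5: DF=∅
  b6: DF={b4}
  b7: DF={b4}

φ for t: defs {b0,b1,b4,b7}
  DF⁺ = {b1,b4}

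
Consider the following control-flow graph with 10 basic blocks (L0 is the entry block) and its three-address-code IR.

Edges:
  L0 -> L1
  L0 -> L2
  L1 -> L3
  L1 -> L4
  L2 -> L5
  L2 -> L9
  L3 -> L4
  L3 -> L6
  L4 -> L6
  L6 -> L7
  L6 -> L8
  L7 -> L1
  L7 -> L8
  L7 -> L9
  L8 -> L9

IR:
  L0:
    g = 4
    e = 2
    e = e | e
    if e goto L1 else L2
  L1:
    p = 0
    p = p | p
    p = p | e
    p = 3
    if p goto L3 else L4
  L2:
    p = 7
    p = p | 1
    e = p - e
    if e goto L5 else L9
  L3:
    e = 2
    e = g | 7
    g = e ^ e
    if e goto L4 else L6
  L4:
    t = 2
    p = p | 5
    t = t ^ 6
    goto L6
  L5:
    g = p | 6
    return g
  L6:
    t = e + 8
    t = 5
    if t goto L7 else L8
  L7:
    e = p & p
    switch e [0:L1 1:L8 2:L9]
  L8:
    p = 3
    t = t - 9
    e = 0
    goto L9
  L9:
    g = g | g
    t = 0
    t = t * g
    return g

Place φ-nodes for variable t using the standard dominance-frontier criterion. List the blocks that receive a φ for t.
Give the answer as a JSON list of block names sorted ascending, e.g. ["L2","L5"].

Answer: ["L1", "L6", "L9"]

Working:
idom tree: L1←L0 L2←L0 L3←L1 L4←L1 L5←L2 L6←L1 L7←L6 L8←L6 L9←L0
Dom∩ at merges:
  L1: preds {L0,L7}: {L0} ∩ {L0,L1,L6,L7} = {L0}; idom=L0
  L4: preds {L1,L3}: {L0,L1} ∩ {L0,L1,L3} = {L0,L1}; idom=L1
  L6: preds {L3,L4}: {L0,L1,L3} ∩ {L0,L1,L4} = {L0,L1}; idom=L1
  L8: preds {L6,L7}: {L0,L1,L6} ∩ {L0,L1,L6,L7} = {L0,L1,L6}; idom=L6
  L9: preds {L2,L7,L8}: {L0,L2} ∩ {L0,L1,L6,L7} ∩ {L0,L1,L6,L8} = {L0}; idom=L0

Frontier:
  L1←L0: walk · to L0
  L1←L7: walk L7→L6→L1 to L0
  L4←L1: walk · to L1
  L4←L3: walk L3 to L1
  L6←L3: walk L3 to L1
  L6←L4: walk L4 to L1
  L8←L6: walk · to L6
  L8←L7: walk L7 to L6
  L9←L2: walk L2 to L0
  L9←L7: walk L7→L6→L1 to L0
  L9←L8: walk L8→L6→L1 to L0
  DF(L0)=∅
  DF(L1)={L1,L9}
  DF(L2)={L9}
  DF(L3)={L4,L6}
  DF(L4)={L6}
  DF(L5)=∅
  DF(L6)={L1,L9}
  DF(L7)={L1,L8,L9}
  DF(L8)={L9}
  DF(L9)=∅

φ for t: defs {L4,L6,L8,L9}
  DF⁺ = {L1,L6,L9}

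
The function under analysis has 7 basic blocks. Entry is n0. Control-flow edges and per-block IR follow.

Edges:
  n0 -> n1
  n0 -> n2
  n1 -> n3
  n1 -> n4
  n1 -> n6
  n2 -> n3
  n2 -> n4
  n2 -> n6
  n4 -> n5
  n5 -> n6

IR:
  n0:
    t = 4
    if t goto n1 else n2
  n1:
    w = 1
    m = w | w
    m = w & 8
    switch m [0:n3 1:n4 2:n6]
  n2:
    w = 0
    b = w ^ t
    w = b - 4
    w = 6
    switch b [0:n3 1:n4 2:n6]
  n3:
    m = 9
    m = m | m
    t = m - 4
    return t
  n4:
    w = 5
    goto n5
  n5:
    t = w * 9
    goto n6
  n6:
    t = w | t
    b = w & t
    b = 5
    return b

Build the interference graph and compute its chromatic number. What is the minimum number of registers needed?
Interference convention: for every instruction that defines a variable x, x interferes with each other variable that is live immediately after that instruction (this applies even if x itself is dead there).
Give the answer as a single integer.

Answer: 3

Analysis:
Block summaries:
  n0: def={t} ue=∅
  n1: def={m,w} ue=∅
  n2: def={b,w} ue={t}
  n3: def={m,t} ue=∅
  n4: def={w} ue=∅
  n5: def={t} ue={w}
  n6: def={b,t} ue={t,w}

Live sets:
  n0 li=∅ lo={t}
  n1 li={t} lo={t,w}
  n2 li={t} lo={t,w}
  n3 li=∅ lo=∅
  n4 li=∅ lo={w}
  n5 li={w} lo={t,w}
  n6 li={t,w} lo=∅

Interfere edges:
  b↔{t,w}
  m↔{t,w}
  t↔{b,m,w}
  w↔{b,m,t}

Chromatic number:
  {b,t,w} pairwise interfere (3-clique) ⇒ χ ≥ 3
  3-colouring: R0={t}  R1={w}  R2={b,m}
  χ = 3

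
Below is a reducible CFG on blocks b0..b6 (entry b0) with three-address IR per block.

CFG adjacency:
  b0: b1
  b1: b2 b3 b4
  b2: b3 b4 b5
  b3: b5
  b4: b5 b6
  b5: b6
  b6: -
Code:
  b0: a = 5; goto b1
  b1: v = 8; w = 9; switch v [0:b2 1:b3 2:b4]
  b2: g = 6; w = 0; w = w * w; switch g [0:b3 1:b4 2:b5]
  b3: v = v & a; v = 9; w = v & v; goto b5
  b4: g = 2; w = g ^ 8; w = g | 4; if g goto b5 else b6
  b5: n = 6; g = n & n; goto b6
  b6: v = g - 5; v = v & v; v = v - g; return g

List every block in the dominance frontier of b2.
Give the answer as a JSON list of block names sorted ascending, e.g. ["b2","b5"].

Answer: ["b3", "b4", "b5"]

Working:
idom tree: b1←b0 b2←b1 b3←b1 b4←b1 b5←b1 b6←b1
Dom∩ at merges:
  b3: preds {b1,b2}: {b0,b1} ∩ {b0,b1,b2} = {b0,b1}; idom=b1
  b4: preds {b1,b2}: {b0,b1} ∩ {b0,b1,b2} = {b0,b1}; idom=b1
  b5: preds {b2,b3,b4}: {b0,b1,b2} ∩ {b0,b1,b3} ∩ {b0,b1,b4} = {b0,b1}; idom=b1
  b6: preds {b4,b5}: {b0,b1,b4} ∩ {b0,b1,b5} = {b0,b1}; idom=b1

DF derivation:
  b3←b1: walk · to b1
  b3←b2: walk b2 to b1
  b4←b1: walk · to b1
  b4←b2: walk b2 to b1
  b5←b2: walk b2 to b1
  b5←b3: walk b3 to b1
  b5←b4: walk b4 to b1
  b6←b4: walk b4 to b1
  b6←b5: walk b5 to b1
  b0 → ∅
  b1 → ∅
  b2 → {b3,b4,b5}
  b3 → {b5}
  b4 → {b5,b6}
  b5 → {b6}
  b6 → ∅

DF(b2) = ["b3", "b4", "b5"]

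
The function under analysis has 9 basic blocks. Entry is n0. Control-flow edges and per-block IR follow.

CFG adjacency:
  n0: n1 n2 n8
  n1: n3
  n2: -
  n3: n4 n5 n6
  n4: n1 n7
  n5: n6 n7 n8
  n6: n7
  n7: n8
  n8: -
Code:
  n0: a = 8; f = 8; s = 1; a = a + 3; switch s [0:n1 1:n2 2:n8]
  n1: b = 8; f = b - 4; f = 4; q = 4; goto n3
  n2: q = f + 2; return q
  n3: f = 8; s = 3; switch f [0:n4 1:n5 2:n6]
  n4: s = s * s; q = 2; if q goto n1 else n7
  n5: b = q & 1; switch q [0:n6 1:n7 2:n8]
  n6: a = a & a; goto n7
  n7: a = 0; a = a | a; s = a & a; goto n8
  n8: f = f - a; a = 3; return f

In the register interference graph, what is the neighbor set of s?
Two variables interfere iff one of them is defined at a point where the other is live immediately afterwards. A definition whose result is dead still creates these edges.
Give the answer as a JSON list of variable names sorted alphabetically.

Per-block:
  n0: {a,f,s} / ∅
  n1: {b,f,q} / ∅
  n2: {q} / {f}
  n3: {f,s} / ∅
  n4: {q,s} / {s}
  n5: {b} / {q}
  n6: {a} / {a}
  n7: {a,s} / ∅
  n8: {a,f} / {a,f}

Liveness:
  live n0: ∅→{a,f}
  live n1: {a}→{a,q}
  live n2: {f}→∅
  live n3: {a,q}→{a,f,q,s}
  live n4: {a,f,s}→{a,f}
  live n5: {a,f,q}→{a,f}
  live n6: {a,f}→{f}
  live n7: {f}→{a,f}
  live n8: {a,f}→∅

Interference:
  a — {b,f,q,s}
  b — {a,f,q}
  f — {a,b,q,s}
  q — {a,b,f,s}
  s — {a,f,q}

N(s) = ["a", "f", "q"]

Answer: ["a", "f", "q"]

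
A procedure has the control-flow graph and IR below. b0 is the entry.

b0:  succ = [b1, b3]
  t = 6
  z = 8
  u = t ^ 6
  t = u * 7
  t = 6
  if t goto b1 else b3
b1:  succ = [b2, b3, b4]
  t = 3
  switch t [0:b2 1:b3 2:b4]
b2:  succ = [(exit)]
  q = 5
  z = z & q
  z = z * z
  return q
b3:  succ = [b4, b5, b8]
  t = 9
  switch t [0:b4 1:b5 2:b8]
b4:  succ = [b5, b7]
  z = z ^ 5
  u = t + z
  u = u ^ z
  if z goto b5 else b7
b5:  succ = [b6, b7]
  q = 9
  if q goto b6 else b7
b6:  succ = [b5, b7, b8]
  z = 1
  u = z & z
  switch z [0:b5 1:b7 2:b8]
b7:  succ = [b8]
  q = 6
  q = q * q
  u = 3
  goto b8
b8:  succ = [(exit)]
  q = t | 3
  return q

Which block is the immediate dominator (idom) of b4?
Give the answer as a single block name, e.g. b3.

Answer: b0

Derivation:
idom tree: b1←b0 b2←b1 b3←b0 b4←b0 b5←b0 b6←b5 b7←b0 b8←b0
Join-block Dom:
  b3: preds {b0,b1}: {b0} ∩ {b0,b1} = {b0}; idom=b0
  b4: preds {b1,b3}: {b0,b1} ∩ {b0,b3} = {b0}; idom=b0
  b5: preds {b3,b4,b6}: {b0,b3} ∩ {b0,b4} ∩ {b0,b5,b6} = {b0}; idom=b0
  b7: preds {b4,b5,b6}: {b0,b4} ∩ {b0,b5} ∩ {b0,b5,b6} = {b0}; idom=b0
  b8: preds {b3,b6,b7}: {b0,b3} ∩ {b0,b5,b6} ∩ {b0,b7} = {b0}; idom=b0

idom(b4) = b0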